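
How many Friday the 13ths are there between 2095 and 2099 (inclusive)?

Friday-the-13ths by year:
2095: May
2096: Jan, Apr, Jul
2097: Sep, Dec
2098: Jun
2099: Feb, Mar, Nov

10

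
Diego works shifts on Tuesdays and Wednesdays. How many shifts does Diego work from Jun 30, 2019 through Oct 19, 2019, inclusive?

32

Jun 30, 2019 is a Sunday.
The range spans 112 days (inclusive of both endpoints).
112 = 7 × 16, so the span is exactly 16 full weeks.
Each full week contributes 2 days from the set (Tue, Wed): 16 × 2 = 32.
Total: 32.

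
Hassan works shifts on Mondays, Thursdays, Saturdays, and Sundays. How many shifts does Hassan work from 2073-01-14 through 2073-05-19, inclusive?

2073-01-14 is a Saturday.
That's 126 days from start to end, counting both.
126 = 7 × 18, so the span is exactly 18 full weeks.
Each full week contributes 4 days from the set (Mon, Thu, Sat, Sun): 18 × 4 = 72.
Total: 72.

72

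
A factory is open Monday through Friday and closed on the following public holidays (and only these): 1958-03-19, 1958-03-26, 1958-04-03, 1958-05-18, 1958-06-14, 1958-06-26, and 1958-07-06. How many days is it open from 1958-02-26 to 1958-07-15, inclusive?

96

1958-02-26 is a Wednesday.
The range spans 140 days (inclusive of both endpoints).
140 = 7 × 20, so the span is exactly 20 full weeks.
Each full week contributes 5 weekdays (Mon–Fri): 20 × 5 = 100.
Holidays: 1958-03-19 (Wed); 1958-03-26 (Wed); 1958-04-03 (Thu); 1958-05-18 (Sun); 1958-06-14 (Sat); 1958-06-26 (Thu); 1958-07-06 (Sun).
4 of the 7 holidays fall on weekdays; the rest are weekends and were already excluded.
Business days: 100 − 4 = 96.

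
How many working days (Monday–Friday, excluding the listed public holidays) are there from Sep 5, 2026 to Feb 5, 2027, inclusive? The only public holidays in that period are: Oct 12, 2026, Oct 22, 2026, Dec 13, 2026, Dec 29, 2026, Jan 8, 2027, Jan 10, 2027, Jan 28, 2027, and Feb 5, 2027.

104 working days

Sep 5, 2026 is a Saturday.
The range spans 154 days (inclusive of both endpoints).
154 = 7 × 22, so the span is exactly 22 full weeks.
Each full week contributes 5 weekdays (Mon–Fri): 22 × 5 = 110.
Total: 110.
Holidays: Oct 12, 2026 (Mon); Oct 22, 2026 (Thu); Dec 13, 2026 (Sun); Dec 29, 2026 (Tue); Jan 8, 2027 (Fri); Jan 10, 2027 (Sun); Jan 28, 2027 (Thu); Feb 5, 2027 (Fri).
6 of the 8 holidays fall on weekdays; the rest are weekends and were already excluded.
Business days: 110 − 6 = 104.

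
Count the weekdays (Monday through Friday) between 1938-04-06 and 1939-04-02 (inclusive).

1938-04-06 is a Wednesday.
The range spans 362 days (inclusive of both endpoints).
362 = 7 × 51 + 5, so there are 51 full weeks plus 5 extra days.
Each full week contributes 5 weekdays (Mon–Fri): 51 × 5 = 255.
The 5 extra days are Wed, Thu, Fri, Sat, Sun — 3 of them qualify.
Total: 255 + 3 = 258.

258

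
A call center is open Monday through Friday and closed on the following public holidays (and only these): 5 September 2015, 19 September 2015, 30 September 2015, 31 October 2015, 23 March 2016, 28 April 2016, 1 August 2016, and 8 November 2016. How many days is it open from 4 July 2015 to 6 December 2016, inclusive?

4 July 2015 is a Saturday.
From 4 July 2015 to 6 December 2016 is 522 days inclusive.
522 = 7 × 74 + 4, so there are 74 full weeks plus 4 extra days.
Each full week contributes 5 weekdays (Mon–Fri): 74 × 5 = 370.
The 4 extra days are Sat, Sun, Mon, Tue — 2 of them qualify.
Total: 370 + 2 = 372.
Holidays: 5 September 2015 (Sat); 19 September 2015 (Sat); 30 September 2015 (Wed); 31 October 2015 (Sat); 23 March 2016 (Wed); 28 April 2016 (Thu); 1 August 2016 (Mon); 8 November 2016 (Tue).
5 of the 8 holidays fall on weekdays; the rest are weekends and were already excluded.
Business days: 372 − 5 = 367.

367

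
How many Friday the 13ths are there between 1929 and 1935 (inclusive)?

13

Friday-the-13ths by year:
1929: Sep, Dec
1930: Jun
1931: Feb, Mar, Nov
1932: May
1933: Jan, Oct
1934: Apr, Jul
1935: Sep, Dec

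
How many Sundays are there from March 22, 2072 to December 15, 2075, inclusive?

195 Sundays

March 22, 2072 is a Tuesday.
That's 1364 days from start to end, counting both.
1364 = 7 × 194 + 6, so there are 194 full weeks plus 6 extra days.
Each full week contributes one Sunday: 194 so far.
The 6 extra days are Tuesday, Wednesday, Thursday, Friday, Saturday, Sunday — 1 of them qualifies.
Total: 194 + 1 = 195.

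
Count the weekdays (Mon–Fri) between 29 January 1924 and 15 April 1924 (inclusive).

56 weekdays

29 January 1924 is a Tuesday.
The range spans 78 days (inclusive of both endpoints).
78 = 7 × 11 + 1, so there are 11 full weeks plus 1 extra day.
Each full week contributes 5 weekdays (Mon–Fri): 11 × 5 = 55.
The 1 extra day is Tue — 1 of them qualifies.
Total: 55 + 1 = 56.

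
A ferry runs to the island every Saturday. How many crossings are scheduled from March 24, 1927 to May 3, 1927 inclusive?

6

March 24, 1927 is a Thursday.
From March 24, 1927 to May 3, 1927 is 41 days inclusive.
41 = 7 × 5 + 6, so there are 5 full weeks plus 6 extra days.
Each full week contributes one Saturday: 5 so far.
The 6 extra days are Thursday, Friday, Saturday, Sunday, Monday, Tuesday — 1 of them qualifies.
Total: 5 + 1 = 6.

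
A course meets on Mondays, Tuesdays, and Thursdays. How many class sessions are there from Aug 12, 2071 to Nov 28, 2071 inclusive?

46

Aug 12, 2071 is a Wednesday.
The range spans 109 days (inclusive of both endpoints).
109 = 7 × 15 + 4, so there are 15 full weeks plus 4 extra days.
Each full week contributes 3 days from the set (Mon, Tue, Thu): 15 × 3 = 45.
The 4 extra days are Wednesday, Thursday, Friday, Saturday — 1 of them qualifies.
Total: 45 + 1 = 46.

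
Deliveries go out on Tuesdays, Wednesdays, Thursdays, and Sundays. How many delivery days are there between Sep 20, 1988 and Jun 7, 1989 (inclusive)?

150

Sep 20, 1988 is a Tuesday.
The range spans 261 days (inclusive of both endpoints).
261 = 7 × 37 + 2, so there are 37 full weeks plus 2 extra days.
Each full week contributes 4 days from the set (Tue, Wed, Thu, Sun): 37 × 4 = 148.
The 2 extra days are Tuesday, Wednesday — 2 of them qualify.
Total: 148 + 2 = 150.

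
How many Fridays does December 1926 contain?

5

1 December 1926 is a Wednesday.
The range spans 31 days (inclusive of both endpoints).
31 = 7 × 4 + 3, so there are 4 full weeks plus 3 extra days.
Each full week contributes one Friday: 4 so far.
The 3 extra days are Wed, Thu, Fri — 1 of them qualifies.
Total: 4 + 1 = 5.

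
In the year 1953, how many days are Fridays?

1 January 1953 is a Thursday.
That's 365 days from start to end, counting both.
365 = 7 × 52 + 1, so there are 52 full weeks plus 1 extra day.
Each full week contributes one Friday: 52 so far.
The 1 extra day is Thu — none qualify.
Total: 52 + 0 = 52.

52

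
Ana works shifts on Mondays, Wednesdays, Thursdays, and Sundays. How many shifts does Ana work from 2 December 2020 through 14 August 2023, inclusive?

2 December 2020 is a Wednesday.
From 2 December 2020 to 14 August 2023 is 986 days inclusive.
986 = 7 × 140 + 6, so there are 140 full weeks plus 6 extra days.
Each full week contributes 4 days from the set (Mon, Wed, Thu, Sun): 140 × 4 = 560.
The 6 extra days are Wednesday, Thursday, Friday, Saturday, Sunday, Monday — 4 of them qualify.
Total: 560 + 4 = 564.

564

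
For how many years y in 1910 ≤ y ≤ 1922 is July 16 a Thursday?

Day of week of July 16 in each year:
1910: Sat, 1911: Sun, 1912: Tue, 1913: Wed, 1914: Thu ✓, 1915: Fri, 1916: Sun, 1917: Mon, 1918: Tue, 1919: Wed, 1920: Fri, 1921: Sat, 1922: Sun
Thursdays: 1914.

1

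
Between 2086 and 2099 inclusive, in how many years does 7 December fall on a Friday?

Day of week of December 7 in each year:
2086: Sat, 2087: Sun, 2088: Tue, 2089: Wed, 2090: Thu, 2091: Fri ✓, 2092: Sun, 2093: Mon, 2094: Tue, 2095: Wed, 2096: Fri ✓, 2097: Sat, 2098: Sun, 2099: Mon
Fridays: 2091, 2096.

2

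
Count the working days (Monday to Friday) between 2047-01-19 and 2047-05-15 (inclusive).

83 weekdays

2047-01-19 is a Saturday.
That's 117 days from start to end, counting both.
117 = 7 × 16 + 5, so there are 16 full weeks plus 5 extra days.
Each full week contributes 5 weekdays (Mon–Fri): 16 × 5 = 80.
The 5 extra days are Saturday, Sunday, Monday, Tuesday, Wednesday — 3 of them qualify.
Total: 80 + 3 = 83.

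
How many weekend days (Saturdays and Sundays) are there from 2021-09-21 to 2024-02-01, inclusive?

2021-09-21 is a Tuesday.
The range spans 864 days (inclusive of both endpoints).
864 = 7 × 123 + 3, so there are 123 full weeks plus 3 extra days.
Each full week contributes 2 weekend days (Sat, Sun): 123 × 2 = 246.
The 3 extra days are Tuesday, Wednesday, Thursday — none qualify.
Total: 246 + 0 = 246.

246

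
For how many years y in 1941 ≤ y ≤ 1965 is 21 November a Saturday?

4

Day of week of November 21 in each year:
1941: Fri, 1942: Sat ✓, 1943: Sun, 1944: Tue, 1945: Wed, 1946: Thu, 1947: Fri, 1948: Sun, 1949: Mon, 1950: Tue, 1951: Wed, 1952: Fri, 1953: Sat ✓, 1954: Sun, 1955: Mon, 1956: Wed, 1957: Thu, 1958: Fri, 1959: Sat ✓, 1960: Mon, 1961: Tue, 1962: Wed, 1963: Thu, 1964: Sat ✓, 1965: Sun
Saturdays: 1942, 1953, 1959, 1964.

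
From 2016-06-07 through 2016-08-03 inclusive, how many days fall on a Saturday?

8

2016-06-07 is a Tuesday.
That's 58 days from start to end, counting both.
58 = 7 × 8 + 2, so there are 8 full weeks plus 2 extra days.
Each full week contributes one Saturday: 8 so far.
The 2 extra days are Tuesday, Wednesday — none qualify.
Total: 8 + 0 = 8.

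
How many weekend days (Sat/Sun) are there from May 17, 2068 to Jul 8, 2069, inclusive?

120

May 17, 2068 is a Thursday.
That's 418 days from start to end, counting both.
418 = 7 × 59 + 5, so there are 59 full weeks plus 5 extra days.
Each full week contributes 2 weekend days (Sat, Sun): 59 × 2 = 118.
The 5 extra days are Thursday, Friday, Saturday, Sunday, Monday — 2 of them qualify.
Total: 118 + 2 = 120.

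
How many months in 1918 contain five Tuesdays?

5

A month has five Tuesdays exactly when Tuesday falls within its first (length − 28) days.
Jan: 31 days, starts Tue → 5 of Tue, Wed, Thu ✓
Feb: 28 days, starts Fri → 5 of (none)
Mar: 31 days, starts Fri → 5 of Fri, Sat, Sun
Apr: 30 days, starts Mon → 5 of Mon, Tue ✓
May: 31 days, starts Wed → 5 of Wed, Thu, Fri
Jun: 30 days, starts Sat → 5 of Sat, Sun
Jul: 31 days, starts Mon → 5 of Mon, Tue, Wed ✓
Aug: 31 days, starts Thu → 5 of Thu, Fri, Sat
Sep: 30 days, starts Sun → 5 of Sun, Mon
Oct: 31 days, starts Tue → 5 of Tue, Wed, Thu ✓
Nov: 30 days, starts Fri → 5 of Fri, Sat
Dec: 31 days, starts Sun → 5 of Sun, Mon, Tue ✓
Months with five Tuesdays: Jan, Apr, Jul, Oct, Dec.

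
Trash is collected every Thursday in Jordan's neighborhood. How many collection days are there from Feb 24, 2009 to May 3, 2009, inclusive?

10

Feb 24, 2009 is a Tuesday.
The range spans 69 days (inclusive of both endpoints).
69 = 7 × 9 + 6, so there are 9 full weeks plus 6 extra days.
Each full week contributes one Thursday: 9 so far.
The 6 extra days are Tuesday, Wednesday, Thursday, Friday, Saturday, Sunday — 1 of them qualifies.
Total: 9 + 1 = 10.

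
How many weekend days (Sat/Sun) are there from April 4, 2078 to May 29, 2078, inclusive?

April 4, 2078 is a Monday.
From April 4, 2078 to May 29, 2078 is 56 days inclusive.
56 = 7 × 8, so the span is exactly 8 full weeks.
Each full week contributes 2 weekend days (Sat, Sun): 8 × 2 = 16.
Total: 16.

16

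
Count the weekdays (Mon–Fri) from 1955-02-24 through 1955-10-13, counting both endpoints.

166

1955-02-24 is a Thursday.
From 1955-02-24 to 1955-10-13 is 232 days inclusive.
232 = 7 × 33 + 1, so there are 33 full weeks plus 1 extra day.
Each full week contributes 5 weekdays (Mon–Fri): 33 × 5 = 165.
The 1 extra day is Thursday — 1 of them qualifies.
Total: 165 + 1 = 166.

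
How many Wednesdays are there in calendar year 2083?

January 1, 2083 is a Friday.
From January 1, 2083 to December 31, 2083 is 365 days inclusive.
365 = 7 × 52 + 1, so there are 52 full weeks plus 1 extra day.
Each full week contributes one Wednesday: 52 so far.
The 1 extra day is Friday — none qualify.
Total: 52 + 0 = 52.

52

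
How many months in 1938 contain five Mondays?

4

A month has five Mondays exactly when Monday falls within its first (length − 28) days.
Jan: 31 days, starts Sat → 5 of Sat, Sun, Mon ✓
Feb: 28 days, starts Tue → 5 of (none)
Mar: 31 days, starts Tue → 5 of Tue, Wed, Thu
Apr: 30 days, starts Fri → 5 of Fri, Sat
May: 31 days, starts Sun → 5 of Sun, Mon, Tue ✓
Jun: 30 days, starts Wed → 5 of Wed, Thu
Jul: 31 days, starts Fri → 5 of Fri, Sat, Sun
Aug: 31 days, starts Mon → 5 of Mon, Tue, Wed ✓
Sep: 30 days, starts Thu → 5 of Thu, Fri
Oct: 31 days, starts Sat → 5 of Sat, Sun, Mon ✓
Nov: 30 days, starts Tue → 5 of Tue, Wed
Dec: 31 days, starts Thu → 5 of Thu, Fri, Sat
Months with five Mondays: Jan, May, Aug, Oct.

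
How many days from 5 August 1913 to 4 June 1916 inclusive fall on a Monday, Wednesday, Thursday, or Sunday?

591

5 August 1913 is a Tuesday.
The range spans 1035 days (inclusive of both endpoints).
1035 = 7 × 147 + 6, so there are 147 full weeks plus 6 extra days.
Each full week contributes 4 days from the set (Mon, Wed, Thu, Sun): 147 × 4 = 588.
The 6 extra days are Tue, Wed, Thu, Fri, Sat, Sun — 3 of them qualify.
Total: 588 + 3 = 591.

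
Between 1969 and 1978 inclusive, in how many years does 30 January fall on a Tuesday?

1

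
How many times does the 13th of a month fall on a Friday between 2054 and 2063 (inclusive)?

Friday-the-13ths by year:
2054: Feb, Mar, Nov
2055: Aug
2056: Oct
2057: Apr, Jul
2058: Sep, Dec
2059: Jun
2060: Feb, Aug
2061: May
2062: Jan, Oct
2063: Apr, Jul

17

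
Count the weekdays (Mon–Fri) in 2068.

1 January 2068 is a Sunday.
From 1 January 2068 to 31 December 2068 is 366 days inclusive.
366 = 7 × 52 + 2, so there are 52 full weeks plus 2 extra days.
Each full week contributes 5 weekdays (Mon–Fri): 52 × 5 = 260.
The 2 extra days are Sunday, Monday — 1 of them qualifies.
Total: 260 + 1 = 261.

261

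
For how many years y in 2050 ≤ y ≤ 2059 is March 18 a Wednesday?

Day of week of March 18 in each year:
2050: Fri, 2051: Sat, 2052: Mon, 2053: Tue, 2054: Wed ✓, 2055: Thu, 2056: Sat, 2057: Sun, 2058: Mon, 2059: Tue
Wednesdays: 2054.

1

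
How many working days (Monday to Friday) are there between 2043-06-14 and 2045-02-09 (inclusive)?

434

2043-06-14 is a Sunday.
That's 607 days from start to end, counting both.
607 = 7 × 86 + 5, so there are 86 full weeks plus 5 extra days.
Each full week contributes 5 weekdays (Mon–Fri): 86 × 5 = 430.
The 5 extra days are Sunday, Monday, Tuesday, Wednesday, Thursday — 4 of them qualify.
Total: 430 + 4 = 434.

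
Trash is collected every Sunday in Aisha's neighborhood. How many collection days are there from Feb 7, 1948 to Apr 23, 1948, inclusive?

11

Feb 7, 1948 is a Saturday.
That's 77 days from start to end, counting both.
77 = 7 × 11, so the span is exactly 11 full weeks.
Each full week contributes one Sunday: 11 so far.
Total: 11.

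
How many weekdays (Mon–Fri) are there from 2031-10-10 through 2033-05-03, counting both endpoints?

408

2031-10-10 is a Friday.
From 2031-10-10 to 2033-05-03 is 572 days inclusive.
572 = 7 × 81 + 5, so there are 81 full weeks plus 5 extra days.
Each full week contributes 5 weekdays (Mon–Fri): 81 × 5 = 405.
The 5 extra days are Fri, Sat, Sun, Mon, Tue — 3 of them qualify.
Total: 405 + 3 = 408.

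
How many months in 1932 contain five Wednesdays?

4

A month has five Wednesdays exactly when Wednesday falls within its first (length − 28) days.
Jan: 31 days, starts Fri → 5 of Fri, Sat, Sun
Feb: 29 days, starts Mon → 5 of Mon
Mar: 31 days, starts Tue → 5 of Tue, Wed, Thu ✓
Apr: 30 days, starts Fri → 5 of Fri, Sat
May: 31 days, starts Sun → 5 of Sun, Mon, Tue
Jun: 30 days, starts Wed → 5 of Wed, Thu ✓
Jul: 31 days, starts Fri → 5 of Fri, Sat, Sun
Aug: 31 days, starts Mon → 5 of Mon, Tue, Wed ✓
Sep: 30 days, starts Thu → 5 of Thu, Fri
Oct: 31 days, starts Sat → 5 of Sat, Sun, Mon
Nov: 30 days, starts Tue → 5 of Tue, Wed ✓
Dec: 31 days, starts Thu → 5 of Thu, Fri, Sat
Months with five Wednesdays: Mar, Jun, Aug, Nov.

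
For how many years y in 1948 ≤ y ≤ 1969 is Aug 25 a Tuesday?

Day of week of August 25 in each year:
1948: Wed, 1949: Thu, 1950: Fri, 1951: Sat, 1952: Mon, 1953: Tue ✓, 1954: Wed, 1955: Thu, 1956: Sat, 1957: Sun, 1958: Mon, 1959: Tue ✓, 1960: Thu, 1961: Fri, 1962: Sat, 1963: Sun, 1964: Tue ✓, 1965: Wed, 1966: Thu, 1967: Fri, 1968: Sun, 1969: Mon
Tuesdays: 1953, 1959, 1964.

3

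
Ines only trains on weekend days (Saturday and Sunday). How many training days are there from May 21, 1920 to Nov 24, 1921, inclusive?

158

May 21, 1920 is a Friday.
From May 21, 1920 to Nov 24, 1921 is 553 days inclusive.
553 = 7 × 79, so the span is exactly 79 full weeks.
Each full week contributes 2 weekend days (Sat, Sun): 79 × 2 = 158.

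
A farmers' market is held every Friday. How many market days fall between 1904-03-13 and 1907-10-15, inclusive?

187 Fridays

1904-03-13 is a Sunday.
The range spans 1312 days (inclusive of both endpoints).
1312 = 7 × 187 + 3, so there are 187 full weeks plus 3 extra days.
Each full week contributes one Friday: 187 so far.
The 3 extra days are Sunday, Monday, Tuesday — none qualify.
Total: 187 + 0 = 187.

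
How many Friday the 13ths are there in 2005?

The 13th falls on a Friday when the month's 13th has weekday Fri.
Jan 13 is Thu; Feb 13 is Sun; Mar 13 is Sun; Apr 13 is Wed; May 13 is Fri ✓; Jun 13 is Mon; Jul 13 is Wed; Aug 13 is Sat; Sep 13 is Tue; Oct 13 is Thu; Nov 13 is Sun; Dec 13 is Tue.
Friday the 13ths: May.

1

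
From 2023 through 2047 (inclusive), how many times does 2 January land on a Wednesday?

4

Day of week of January 2 in each year:
2023: Mon, 2024: Tue, 2025: Thu, 2026: Fri, 2027: Sat, 2028: Sun, 2029: Tue, 2030: Wed ✓, 2031: Thu, 2032: Fri, 2033: Sun, 2034: Mon, 2035: Tue, 2036: Wed ✓, 2037: Fri, 2038: Sat, 2039: Sun, 2040: Mon, 2041: Wed ✓, 2042: Thu, 2043: Fri, 2044: Sat, 2045: Mon, 2046: Tue, 2047: Wed ✓
Wednesdays: 2030, 2036, 2041, 2047.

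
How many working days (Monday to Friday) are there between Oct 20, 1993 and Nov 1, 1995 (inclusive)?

Oct 20, 1993 is a Wednesday.
From Oct 20, 1993 to Nov 1, 1995 is 743 days inclusive.
743 = 7 × 106 + 1, so there are 106 full weeks plus 1 extra day.
Each full week contributes 5 weekdays (Mon–Fri): 106 × 5 = 530.
The 1 extra day is Wednesday — 1 of them qualifies.
Total: 530 + 1 = 531.

531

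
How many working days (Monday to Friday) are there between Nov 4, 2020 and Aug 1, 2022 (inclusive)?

454 weekdays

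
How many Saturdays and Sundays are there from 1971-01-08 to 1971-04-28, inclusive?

32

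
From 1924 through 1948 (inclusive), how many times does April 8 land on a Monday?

4

Day of week of April 8 in each year:
1924: Tue, 1925: Wed, 1926: Thu, 1927: Fri, 1928: Sun, 1929: Mon ✓, 1930: Tue, 1931: Wed, 1932: Fri, 1933: Sat, 1934: Sun, 1935: Mon ✓, 1936: Wed, 1937: Thu, 1938: Fri, 1939: Sat, 1940: Mon ✓, 1941: Tue, 1942: Wed, 1943: Thu, 1944: Sat, 1945: Sun, 1946: Mon ✓, 1947: Tue, 1948: Thu
Mondays: 1929, 1935, 1940, 1946.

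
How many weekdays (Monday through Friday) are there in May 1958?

May 1, 1958 is a Thursday.
That's 31 days from start to end, counting both.
31 = 7 × 4 + 3, so there are 4 full weeks plus 3 extra days.
Each full week contributes 5 weekdays (Mon–Fri): 4 × 5 = 20.
The 3 extra days are Thursday, Friday, Saturday — 2 of them qualify.
Total: 20 + 2 = 22.

22 weekdays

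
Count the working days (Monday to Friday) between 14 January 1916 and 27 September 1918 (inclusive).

706

14 January 1916 is a Friday.
The range spans 988 days (inclusive of both endpoints).
988 = 7 × 141 + 1, so there are 141 full weeks plus 1 extra day.
Each full week contributes 5 weekdays (Mon–Fri): 141 × 5 = 705.
The 1 extra day is Friday — 1 of them qualifies.
Total: 705 + 1 = 706.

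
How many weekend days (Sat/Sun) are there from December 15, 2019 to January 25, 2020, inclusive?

12

December 15, 2019 is a Sunday.
From December 15, 2019 to January 25, 2020 is 42 days inclusive.
42 = 7 × 6, so the span is exactly 6 full weeks.
Each full week contributes 2 weekend days (Sat, Sun): 6 × 2 = 12.
Total: 12.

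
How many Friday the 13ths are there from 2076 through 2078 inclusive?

Friday-the-13ths by year:
2076: Mar, Nov
2077: Aug
2078: May

4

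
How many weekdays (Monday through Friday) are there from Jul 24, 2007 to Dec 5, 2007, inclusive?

Jul 24, 2007 is a Tuesday.
That's 135 days from start to end, counting both.
135 = 7 × 19 + 2, so there are 19 full weeks plus 2 extra days.
Each full week contributes 5 weekdays (Mon–Fri): 19 × 5 = 95.
The 2 extra days are Tue, Wed — 2 of them qualify.
Total: 95 + 2 = 97.

97 weekdays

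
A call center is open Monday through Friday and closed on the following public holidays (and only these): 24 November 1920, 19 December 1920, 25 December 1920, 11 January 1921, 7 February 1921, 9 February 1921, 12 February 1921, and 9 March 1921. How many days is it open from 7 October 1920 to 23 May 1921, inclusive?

7 October 1920 is a Thursday.
The range spans 229 days (inclusive of both endpoints).
229 = 7 × 32 + 5, so there are 32 full weeks plus 5 extra days.
Each full week contributes 5 weekdays (Mon–Fri): 32 × 5 = 160.
The 5 extra days are Thursday, Friday, Saturday, Sunday, Monday — 3 of them qualify.
Total: 160 + 3 = 163.
Holidays: 24 November 1920 (Wed); 19 December 1920 (Sun); 25 December 1920 (Sat); 11 January 1921 (Tue); 7 February 1921 (Mon); 9 February 1921 (Wed); 12 February 1921 (Sat); 9 March 1921 (Wed).
5 of the 8 holidays fall on weekdays; the rest are weekends and were already excluded.
Business days: 163 − 5 = 158.

158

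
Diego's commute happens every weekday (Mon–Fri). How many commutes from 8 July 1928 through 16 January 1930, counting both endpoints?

399

8 July 1928 is a Sunday.
The range spans 558 days (inclusive of both endpoints).
558 = 7 × 79 + 5, so there are 79 full weeks plus 5 extra days.
Each full week contributes 5 weekdays (Mon–Fri): 79 × 5 = 395.
The 5 extra days are Sun, Mon, Tue, Wed, Thu — 4 of them qualify.
Total: 395 + 4 = 399.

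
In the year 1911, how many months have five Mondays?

4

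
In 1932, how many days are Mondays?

1932-01-01 is a Friday.
The range spans 366 days (inclusive of both endpoints).
366 = 7 × 52 + 2, so there are 52 full weeks plus 2 extra days.
Each full week contributes one Monday: 52 so far.
The 2 extra days are Friday, Saturday — none qualify.
Total: 52 + 0 = 52.

52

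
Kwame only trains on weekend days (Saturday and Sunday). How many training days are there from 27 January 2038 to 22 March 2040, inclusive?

27 January 2038 is a Wednesday.
From 27 January 2038 to 22 March 2040 is 786 days inclusive.
786 = 7 × 112 + 2, so there are 112 full weeks plus 2 extra days.
Each full week contributes 2 weekend days (Sat, Sun): 112 × 2 = 224.
The 2 extra days are Wed, Thu — none qualify.
Total: 224 + 0 = 224.

224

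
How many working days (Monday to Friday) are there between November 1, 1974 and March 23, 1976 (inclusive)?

363

November 1, 1974 is a Friday.
The range spans 509 days (inclusive of both endpoints).
509 = 7 × 72 + 5, so there are 72 full weeks plus 5 extra days.
Each full week contributes 5 weekdays (Mon–Fri): 72 × 5 = 360.
The 5 extra days are Friday, Saturday, Sunday, Monday, Tuesday — 3 of them qualify.
Total: 360 + 3 = 363.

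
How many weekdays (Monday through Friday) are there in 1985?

261 weekdays

Jan 1, 1985 is a Tuesday.
The range spans 365 days (inclusive of both endpoints).
365 = 7 × 52 + 1, so there are 52 full weeks plus 1 extra day.
Each full week contributes 5 weekdays (Mon–Fri): 52 × 5 = 260.
The 1 extra day is Tuesday — 1 of them qualifies.
Total: 260 + 1 = 261.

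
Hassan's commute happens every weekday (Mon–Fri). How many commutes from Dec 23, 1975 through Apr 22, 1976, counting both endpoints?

Dec 23, 1975 is a Tuesday.
From Dec 23, 1975 to Apr 22, 1976 is 122 days inclusive.
122 = 7 × 17 + 3, so there are 17 full weeks plus 3 extra days.
Each full week contributes 5 weekdays (Mon–Fri): 17 × 5 = 85.
The 3 extra days are Tuesday, Wednesday, Thursday — 3 of them qualify.
Total: 85 + 3 = 88.

88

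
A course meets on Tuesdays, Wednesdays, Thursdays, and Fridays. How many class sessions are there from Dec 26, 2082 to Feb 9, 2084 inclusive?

234

Dec 26, 2082 is a Saturday.
That's 411 days from start to end, counting both.
411 = 7 × 58 + 5, so there are 58 full weeks plus 5 extra days.
Each full week contributes 4 days from the set (Tue, Wed, Thu, Fri): 58 × 4 = 232.
The 5 extra days are Sat, Sun, Mon, Tue, Wed — 2 of them qualify.
Total: 232 + 2 = 234.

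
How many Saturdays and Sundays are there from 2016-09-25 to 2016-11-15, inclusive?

15

2016-09-25 is a Sunday.
That's 52 days from start to end, counting both.
52 = 7 × 7 + 3, so there are 7 full weeks plus 3 extra days.
Each full week contributes 2 weekend days (Sat, Sun): 7 × 2 = 14.
The 3 extra days are Sunday, Monday, Tuesday — 1 of them qualifies.
Total: 14 + 1 = 15.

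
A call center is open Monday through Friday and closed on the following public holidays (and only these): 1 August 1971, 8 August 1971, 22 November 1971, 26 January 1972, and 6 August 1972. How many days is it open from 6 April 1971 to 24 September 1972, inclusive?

382

6 April 1971 is a Tuesday.
That's 538 days from start to end, counting both.
538 = 7 × 76 + 6, so there are 76 full weeks plus 6 extra days.
Each full week contributes 5 weekdays (Mon–Fri): 76 × 5 = 380.
The 6 extra days are Tue, Wed, Thu, Fri, Sat, Sun — 4 of them qualify.
Total: 380 + 4 = 384.
Holidays: 1 August 1971 (Sun); 8 August 1971 (Sun); 22 November 1971 (Mon); 26 January 1972 (Wed); 6 August 1972 (Sun).
2 of the 5 holidays fall on weekdays; the rest are weekends and were already excluded.
Business days: 384 − 2 = 382.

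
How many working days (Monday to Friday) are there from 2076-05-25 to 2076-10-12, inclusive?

101

2076-05-25 is a Monday.
The range spans 141 days (inclusive of both endpoints).
141 = 7 × 20 + 1, so there are 20 full weeks plus 1 extra day.
Each full week contributes 5 weekdays (Mon–Fri): 20 × 5 = 100.
The 1 extra day is Monday — 1 of them qualifies.
Total: 100 + 1 = 101.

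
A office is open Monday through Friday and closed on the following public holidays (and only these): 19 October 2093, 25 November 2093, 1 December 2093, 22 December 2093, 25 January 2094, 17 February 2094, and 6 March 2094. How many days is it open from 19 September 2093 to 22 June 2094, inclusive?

191 working days

19 September 2093 is a Saturday.
That's 277 days from start to end, counting both.
277 = 7 × 39 + 4, so there are 39 full weeks plus 4 extra days.
Each full week contributes 5 weekdays (Mon–Fri): 39 × 5 = 195.
The 4 extra days are Saturday, Sunday, Monday, Tuesday — 2 of them qualify.
Total: 195 + 2 = 197.
Holidays: 19 October 2093 (Mon); 25 November 2093 (Wed); 1 December 2093 (Tue); 22 December 2093 (Tue); 25 January 2094 (Mon); 17 February 2094 (Wed); 6 March 2094 (Sat).
6 of the 7 holidays fall on weekdays; the rest are weekends and were already excluded.
Business days: 197 − 6 = 191.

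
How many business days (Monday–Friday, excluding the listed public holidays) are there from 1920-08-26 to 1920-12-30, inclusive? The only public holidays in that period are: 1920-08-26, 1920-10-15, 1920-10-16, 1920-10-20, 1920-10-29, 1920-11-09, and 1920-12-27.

85 business days

1920-08-26 is a Thursday.
That's 127 days from start to end, counting both.
127 = 7 × 18 + 1, so there are 18 full weeks plus 1 extra day.
Each full week contributes 5 weekdays (Mon–Fri): 18 × 5 = 90.
The 1 extra day is Thursday — 1 of them qualifies.
Total: 90 + 1 = 91.
Holidays: 1920-08-26 (Thu); 1920-10-15 (Fri); 1920-10-16 (Sat); 1920-10-20 (Wed); 1920-10-29 (Fri); 1920-11-09 (Tue); 1920-12-27 (Mon).
6 of the 7 holidays fall on weekdays; the rest are weekends and were already excluded.
Business days: 91 − 6 = 85.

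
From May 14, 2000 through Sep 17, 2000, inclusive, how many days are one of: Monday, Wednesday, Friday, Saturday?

May 14, 2000 is a Sunday.
That's 127 days from start to end, counting both.
127 = 7 × 18 + 1, so there are 18 full weeks plus 1 extra day.
Each full week contributes 4 days from the set (Mon, Wed, Fri, Sat): 18 × 4 = 72.
The 1 extra day is Sun — none qualify.
Total: 72 + 0 = 72.

72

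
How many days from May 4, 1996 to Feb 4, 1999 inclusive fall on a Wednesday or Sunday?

288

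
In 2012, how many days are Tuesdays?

January 1, 2012 is a Sunday.
From January 1, 2012 to December 31, 2012 is 366 days inclusive.
366 = 7 × 52 + 2, so there are 52 full weeks plus 2 extra days.
Each full week contributes one Tuesday: 52 so far.
The 2 extra days are Sunday, Monday — none qualify.
Total: 52 + 0 = 52.

52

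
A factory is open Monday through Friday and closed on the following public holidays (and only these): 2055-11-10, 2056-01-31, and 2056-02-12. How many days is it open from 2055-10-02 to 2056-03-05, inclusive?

2055-10-02 is a Saturday.
That's 156 days from start to end, counting both.
156 = 7 × 22 + 2, so there are 22 full weeks plus 2 extra days.
Each full week contributes 5 weekdays (Mon–Fri): 22 × 5 = 110.
The 2 extra days are Sat, Sun — none qualify.
Total: 110 + 0 = 110.
Holidays: 2055-11-10 (Wed); 2056-01-31 (Mon); 2056-02-12 (Sat).
2 of the 3 holidays fall on weekdays; the rest are weekends and were already excluded.
Business days: 110 − 2 = 108.

108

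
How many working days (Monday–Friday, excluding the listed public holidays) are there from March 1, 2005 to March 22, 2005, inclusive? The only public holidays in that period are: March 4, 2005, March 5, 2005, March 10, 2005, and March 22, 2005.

March 1, 2005 is a Tuesday.
From March 1, 2005 to March 22, 2005 is 22 days inclusive.
22 = 7 × 3 + 1, so there are 3 full weeks plus 1 extra day.
Each full week contributes 5 weekdays (Mon–Fri): 3 × 5 = 15.
The 1 extra day is Tue — 1 of them qualifies.
Total: 15 + 1 = 16.
Holidays: March 4, 2005 (Fri); March 5, 2005 (Sat); March 10, 2005 (Thu); March 22, 2005 (Tue).
3 of the 4 holidays fall on weekdays; the rest are weekends and were already excluded.
Business days: 16 − 3 = 13.

13 working days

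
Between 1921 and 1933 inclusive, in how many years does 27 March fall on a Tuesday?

2

Day of week of March 27 in each year:
1921: Sun, 1922: Mon, 1923: Tue ✓, 1924: Thu, 1925: Fri, 1926: Sat, 1927: Sun, 1928: Tue ✓, 1929: Wed, 1930: Thu, 1931: Fri, 1932: Sun, 1933: Mon
Tuesdays: 1923, 1928.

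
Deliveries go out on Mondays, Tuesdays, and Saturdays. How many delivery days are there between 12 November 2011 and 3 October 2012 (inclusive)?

12 November 2011 is a Saturday.
That's 327 days from start to end, counting both.
327 = 7 × 46 + 5, so there are 46 full weeks plus 5 extra days.
Each full week contributes 3 days from the set (Mon, Tue, Sat): 46 × 3 = 138.
The 5 extra days are Saturday, Sunday, Monday, Tuesday, Wednesday — 3 of them qualify.
Total: 138 + 3 = 141.

141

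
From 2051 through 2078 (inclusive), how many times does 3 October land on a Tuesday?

4

Day of week of October 3 in each year:
2051: Tue ✓, 2052: Thu, 2053: Fri, 2054: Sat, 2055: Sun, 2056: Tue ✓, 2057: Wed, 2058: Thu, 2059: Fri, 2060: Sun, 2061: Mon, 2062: Tue ✓, 2063: Wed, 2064: Fri, 2065: Sat, 2066: Sun, 2067: Mon, 2068: Wed, 2069: Thu, 2070: Fri, 2071: Sat, 2072: Mon, 2073: Tue ✓, 2074: Wed, 2075: Thu, 2076: Sat, 2077: Sun, 2078: Mon
Tuesdays: 2051, 2056, 2062, 2073.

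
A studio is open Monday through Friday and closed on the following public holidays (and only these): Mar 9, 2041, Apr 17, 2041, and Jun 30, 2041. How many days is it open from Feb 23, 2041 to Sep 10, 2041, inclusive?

141 business days

Feb 23, 2041 is a Saturday.
That's 200 days from start to end, counting both.
200 = 7 × 28 + 4, so there are 28 full weeks plus 4 extra days.
Each full week contributes 5 weekdays (Mon–Fri): 28 × 5 = 140.
The 4 extra days are Sat, Sun, Mon, Tue — 2 of them qualify.
Total: 140 + 2 = 142.
Holidays: Mar 9, 2041 (Sat); Apr 17, 2041 (Wed); Jun 30, 2041 (Sun).
1 of the 3 holidays fall on weekdays; the rest are weekends and were already excluded.
Business days: 142 − 1 = 141.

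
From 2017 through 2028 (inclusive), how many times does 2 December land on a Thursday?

2

Day of week of December 2 in each year:
2017: Sat, 2018: Sun, 2019: Mon, 2020: Wed, 2021: Thu ✓, 2022: Fri, 2023: Sat, 2024: Mon, 2025: Tue, 2026: Wed, 2027: Thu ✓, 2028: Sat
Thursdays: 2021, 2027.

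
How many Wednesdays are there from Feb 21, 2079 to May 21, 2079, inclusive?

13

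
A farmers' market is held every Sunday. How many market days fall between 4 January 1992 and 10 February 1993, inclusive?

4 January 1992 is a Saturday.
The range spans 404 days (inclusive of both endpoints).
404 = 7 × 57 + 5, so there are 57 full weeks plus 5 extra days.
Each full week contributes one Sunday: 57 so far.
The 5 extra days are Saturday, Sunday, Monday, Tuesday, Wednesday — 1 of them qualifies.
Total: 57 + 1 = 58.

58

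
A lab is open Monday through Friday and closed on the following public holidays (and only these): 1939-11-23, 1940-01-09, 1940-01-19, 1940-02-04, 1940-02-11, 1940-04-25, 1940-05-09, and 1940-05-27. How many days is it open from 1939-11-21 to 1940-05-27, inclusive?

129 business days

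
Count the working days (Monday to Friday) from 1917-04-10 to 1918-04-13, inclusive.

1917-04-10 is a Tuesday.
That's 369 days from start to end, counting both.
369 = 7 × 52 + 5, so there are 52 full weeks plus 5 extra days.
Each full week contributes 5 weekdays (Mon–Fri): 52 × 5 = 260.
The 5 extra days are Tuesday, Wednesday, Thursday, Friday, Saturday — 4 of them qualify.
Total: 260 + 4 = 264.

264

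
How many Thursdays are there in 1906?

Jan 1, 1906 is a Monday.
The range spans 365 days (inclusive of both endpoints).
365 = 7 × 52 + 1, so there are 52 full weeks plus 1 extra day.
Each full week contributes one Thursday: 52 so far.
The 1 extra day is Mon — none qualify.
Total: 52 + 0 = 52.

52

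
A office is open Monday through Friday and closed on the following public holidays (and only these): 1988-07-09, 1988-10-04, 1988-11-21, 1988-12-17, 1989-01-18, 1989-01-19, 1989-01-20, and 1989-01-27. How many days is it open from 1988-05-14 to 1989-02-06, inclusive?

1988-05-14 is a Saturday.
From 1988-05-14 to 1989-02-06 is 269 days inclusive.
269 = 7 × 38 + 3, so there are 38 full weeks plus 3 extra days.
Each full week contributes 5 weekdays (Mon–Fri): 38 × 5 = 190.
The 3 extra days are Sat, Sun, Mon — 1 of them qualifies.
Total: 190 + 1 = 191.
Holidays: 1988-07-09 (Sat); 1988-10-04 (Tue); 1988-11-21 (Mon); 1988-12-17 (Sat); 1989-01-18 (Wed); 1989-01-19 (Thu); 1989-01-20 (Fri); 1989-01-27 (Fri).
6 of the 8 holidays fall on weekdays; the rest are weekends and were already excluded.
Business days: 191 − 6 = 185.

185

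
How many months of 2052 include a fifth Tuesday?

A month has five Tuesdays exactly when Tuesday falls within its first (length − 28) days.
Jan: 31 days, starts Mon → 5 of Mon, Tue, Wed ✓
Feb: 29 days, starts Thu → 5 of Thu
Mar: 31 days, starts Fri → 5 of Fri, Sat, Sun
Apr: 30 days, starts Mon → 5 of Mon, Tue ✓
May: 31 days, starts Wed → 5 of Wed, Thu, Fri
Jun: 30 days, starts Sat → 5 of Sat, Sun
Jul: 31 days, starts Mon → 5 of Mon, Tue, Wed ✓
Aug: 31 days, starts Thu → 5 of Thu, Fri, Sat
Sep: 30 days, starts Sun → 5 of Sun, Mon
Oct: 31 days, starts Tue → 5 of Tue, Wed, Thu ✓
Nov: 30 days, starts Fri → 5 of Fri, Sat
Dec: 31 days, starts Sun → 5 of Sun, Mon, Tue ✓
Months with five Tuesdays: Jan, Apr, Jul, Oct, Dec.

5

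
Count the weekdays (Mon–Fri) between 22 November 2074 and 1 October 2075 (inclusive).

224

22 November 2074 is a Thursday.
From 22 November 2074 to 1 October 2075 is 314 days inclusive.
314 = 7 × 44 + 6, so there are 44 full weeks plus 6 extra days.
Each full week contributes 5 weekdays (Mon–Fri): 44 × 5 = 220.
The 6 extra days are Thu, Fri, Sat, Sun, Mon, Tue — 4 of them qualify.
Total: 220 + 4 = 224.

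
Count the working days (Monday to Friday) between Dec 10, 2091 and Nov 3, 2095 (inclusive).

Dec 10, 2091 is a Monday.
That's 1425 days from start to end, counting both.
1425 = 7 × 203 + 4, so there are 203 full weeks plus 4 extra days.
Each full week contributes 5 weekdays (Mon–Fri): 203 × 5 = 1015.
The 4 extra days are Mon, Tue, Wed, Thu — 4 of them qualify.
Total: 1015 + 4 = 1019.

1019 weekdays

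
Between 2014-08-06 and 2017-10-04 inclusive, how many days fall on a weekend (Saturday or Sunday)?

2014-08-06 is a Wednesday.
That's 1156 days from start to end, counting both.
1156 = 7 × 165 + 1, so there are 165 full weeks plus 1 extra day.
Each full week contributes 2 weekend days (Sat, Sun): 165 × 2 = 330.
The 1 extra day is Wed — none qualify.
Total: 330 + 0 = 330.

330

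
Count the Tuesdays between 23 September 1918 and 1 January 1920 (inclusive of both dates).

67 Tuesdays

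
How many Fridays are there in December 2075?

December 1, 2075 is a Sunday.
That's 31 days from start to end, counting both.
31 = 7 × 4 + 3, so there are 4 full weeks plus 3 extra days.
Each full week contributes one Friday: 4 so far.
The 3 extra days are Sunday, Monday, Tuesday — none qualify.
Total: 4 + 0 = 4.

4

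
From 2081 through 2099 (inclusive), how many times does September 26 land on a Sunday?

Day of week of September 26 in each year:
2081: Fri, 2082: Sat, 2083: Sun ✓, 2084: Tue, 2085: Wed, 2086: Thu, 2087: Fri, 2088: Sun ✓, 2089: Mon, 2090: Tue, 2091: Wed, 2092: Fri, 2093: Sat, 2094: Sun ✓, 2095: Mon, 2096: Wed, 2097: Thu, 2098: Fri, 2099: Sat
Sundays: 2083, 2088, 2094.

3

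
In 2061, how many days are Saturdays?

53

1 January 2061 is a Saturday.
That's 365 days from start to end, counting both.
365 = 7 × 52 + 1, so there are 52 full weeks plus 1 extra day.
Each full week contributes one Saturday: 52 so far.
The 1 extra day is Saturday — 1 of them qualifies.
Total: 52 + 1 = 53.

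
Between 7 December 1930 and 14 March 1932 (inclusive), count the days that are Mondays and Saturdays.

133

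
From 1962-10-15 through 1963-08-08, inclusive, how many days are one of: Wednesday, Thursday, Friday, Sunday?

1962-10-15 is a Monday.
From 1962-10-15 to 1963-08-08 is 298 days inclusive.
298 = 7 × 42 + 4, so there are 42 full weeks plus 4 extra days.
Each full week contributes 4 days from the set (Wed, Thu, Fri, Sun): 42 × 4 = 168.
The 4 extra days are Monday, Tuesday, Wednesday, Thursday — 2 of them qualify.
Total: 168 + 2 = 170.

170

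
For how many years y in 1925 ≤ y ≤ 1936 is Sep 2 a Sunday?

Day of week of September 2 in each year:
1925: Wed, 1926: Thu, 1927: Fri, 1928: Sun ✓, 1929: Mon, 1930: Tue, 1931: Wed, 1932: Fri, 1933: Sat, 1934: Sun ✓, 1935: Mon, 1936: Wed
Sundays: 1928, 1934.

2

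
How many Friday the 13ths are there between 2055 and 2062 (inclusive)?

Friday-the-13ths by year:
2055: Aug
2056: Oct
2057: Apr, Jul
2058: Sep, Dec
2059: Jun
2060: Feb, Aug
2061: May
2062: Jan, Oct

12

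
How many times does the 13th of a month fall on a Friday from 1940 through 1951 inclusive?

Friday-the-13ths by year:
1940: Sep, Dec
1941: Jun
1942: Feb, Mar, Nov
1943: Aug
1944: Oct
1945: Apr, Jul
1946: Sep, Dec
1947: Jun
1948: Feb, Aug
1949: May
1950: Jan, Oct
1951: Apr, Jul

20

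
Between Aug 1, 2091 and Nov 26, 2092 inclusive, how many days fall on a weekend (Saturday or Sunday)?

Aug 1, 2091 is a Wednesday.
The range spans 484 days (inclusive of both endpoints).
484 = 7 × 69 + 1, so there are 69 full weeks plus 1 extra day.
Each full week contributes 2 weekend days (Sat, Sun): 69 × 2 = 138.
The 1 extra day is Wed — none qualify.
Total: 138 + 0 = 138.

138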